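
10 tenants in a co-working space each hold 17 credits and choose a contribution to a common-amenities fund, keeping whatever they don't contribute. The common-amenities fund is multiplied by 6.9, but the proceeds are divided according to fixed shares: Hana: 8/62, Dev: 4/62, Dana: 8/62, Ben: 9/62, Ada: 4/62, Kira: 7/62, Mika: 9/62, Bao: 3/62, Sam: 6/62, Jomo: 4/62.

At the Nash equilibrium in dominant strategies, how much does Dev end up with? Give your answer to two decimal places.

32.14 credits

Each unit j contributes comes back to j as 6.9 × (j's share), so j prefers to contribute only if that share exceeds 1/6.9 = 0.1449; otherwise keeping the unit dominates.
Ben and Mika clear that bar, contributing 17 each; the remaining 8 contribute 0. Total contributed: 34.
Dev keeps 17 and receives 6.9 × 34 × 4/62 = 15.14 from the common-amenities fund, for a payoff of 32.14.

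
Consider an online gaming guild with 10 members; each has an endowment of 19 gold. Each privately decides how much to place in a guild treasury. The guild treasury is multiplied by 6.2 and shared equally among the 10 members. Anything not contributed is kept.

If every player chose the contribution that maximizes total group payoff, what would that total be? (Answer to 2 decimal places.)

Each contributed unit returns 6.200 to the group as a whole (0.6200 to each of 10 players), which exceeds 1, so the social optimum is full contribution: group total = 6.200 × 190 = 1178.00.

1178.00 gold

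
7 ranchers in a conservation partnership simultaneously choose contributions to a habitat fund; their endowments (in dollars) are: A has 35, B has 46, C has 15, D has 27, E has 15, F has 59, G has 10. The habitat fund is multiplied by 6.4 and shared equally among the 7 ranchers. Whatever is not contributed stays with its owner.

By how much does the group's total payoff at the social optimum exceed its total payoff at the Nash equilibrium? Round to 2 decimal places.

The private return per contributed unit is 6.4/7 = 0.9143 < 1 for every player regardless of endowment, so the Nash equilibrium is zero contribution and the group total is Σ E_j = 35 + 46 + 15 + 27 + 15 + 59 + 10 = 207.
Each contributed unit returns 6.400 to the group, so the social optimum is full contribution by everyone: group total = 6.400 × 207 = 1324.80.
Efficiency loss = (6.400 − 1) × 207 = 1117.80.

1117.80 dollars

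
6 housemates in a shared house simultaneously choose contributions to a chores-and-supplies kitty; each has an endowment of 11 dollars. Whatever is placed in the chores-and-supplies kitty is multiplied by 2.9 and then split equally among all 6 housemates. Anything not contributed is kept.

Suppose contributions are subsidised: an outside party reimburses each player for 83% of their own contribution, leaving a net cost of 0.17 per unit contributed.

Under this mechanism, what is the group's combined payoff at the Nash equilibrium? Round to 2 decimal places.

246.18 dollars

Under the mechanism each unit contributed yields (2.9/6) / 0.17 = 2.8431 back to its contributor per unit of net cost, which exceeds 1, making full contribution the dominant choice for everyone.
So the Nash equilibrium is full contribution by all 6; the group earns 6 × (11 × 0.83 + 2.9 × 11) = 246.18.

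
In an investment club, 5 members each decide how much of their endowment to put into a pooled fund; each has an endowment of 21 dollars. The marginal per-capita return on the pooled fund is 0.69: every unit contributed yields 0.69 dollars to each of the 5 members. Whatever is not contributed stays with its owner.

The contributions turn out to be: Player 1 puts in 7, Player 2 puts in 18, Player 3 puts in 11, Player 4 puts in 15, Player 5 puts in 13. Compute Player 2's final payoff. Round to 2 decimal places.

47.16 dollars

Total contributed: 7 + 18 + 11 + 15 + 13 = 64.
Each receives 0.69 × 64 = 44.16 from the pooled fund.
Player 2 keeps 21 − 18 = 3, so Player 2's payoff is 3 + 44.16 = 47.16.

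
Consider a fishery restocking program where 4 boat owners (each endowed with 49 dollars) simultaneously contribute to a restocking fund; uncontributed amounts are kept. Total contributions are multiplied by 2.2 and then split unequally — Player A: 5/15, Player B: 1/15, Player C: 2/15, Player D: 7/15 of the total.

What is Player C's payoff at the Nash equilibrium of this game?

Player j's private return per contributed unit is 2.2 × (j's share). Contributing is weakly dominant for j when that share is at least 1/2.2 = 0.4545, and contributing 0 is dominant otherwise.
Player D alone (share 7/15) is above the threshold, contributing 49; the remaining 3 contribute 0. Total contributed: 49.
Player C keeps 49 and receives 2.2 × 49 × 2/15 = 14.37 from the restocking fund, for a payoff of 63.37.

63.37 dollars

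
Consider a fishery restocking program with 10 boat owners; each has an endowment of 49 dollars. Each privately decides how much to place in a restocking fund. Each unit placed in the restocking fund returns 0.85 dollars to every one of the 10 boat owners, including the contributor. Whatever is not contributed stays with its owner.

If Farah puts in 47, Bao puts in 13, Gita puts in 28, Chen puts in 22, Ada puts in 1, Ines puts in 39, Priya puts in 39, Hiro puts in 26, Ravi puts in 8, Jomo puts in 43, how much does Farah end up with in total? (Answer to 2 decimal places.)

228.10 dollars

Total contributed: 47 + 13 + 28 + 22 + 1 + 39 + 39 + 26 + 8 + 43 = 266.
Each receives 0.85 × 266 = 226.10 from the restocking fund.
Farah keeps 49 − 47 = 2, so Farah's payoff is 2 + 226.10 = 228.10.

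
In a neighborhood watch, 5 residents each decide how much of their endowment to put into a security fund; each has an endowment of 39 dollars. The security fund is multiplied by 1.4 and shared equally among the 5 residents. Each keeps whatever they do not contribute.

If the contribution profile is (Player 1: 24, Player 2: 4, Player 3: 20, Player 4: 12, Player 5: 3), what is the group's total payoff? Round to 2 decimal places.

220.20 dollars

Total contributed: 24 + 4 + 20 + 12 + 3 = 63; total kept: 5 × 39 − 63 = 132.
The security fund pays out 1.4 × 63 = 88.20 in aggregate.
Group total = 132 + 88.20 = 220.20.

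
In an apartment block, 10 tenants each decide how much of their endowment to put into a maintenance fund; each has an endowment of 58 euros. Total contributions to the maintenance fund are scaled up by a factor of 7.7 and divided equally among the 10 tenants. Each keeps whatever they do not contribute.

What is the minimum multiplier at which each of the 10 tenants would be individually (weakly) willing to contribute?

10

A contributed unit returns (multiplier)/10 to its contributor.
This reaches 1 exactly when the multiplier is 10.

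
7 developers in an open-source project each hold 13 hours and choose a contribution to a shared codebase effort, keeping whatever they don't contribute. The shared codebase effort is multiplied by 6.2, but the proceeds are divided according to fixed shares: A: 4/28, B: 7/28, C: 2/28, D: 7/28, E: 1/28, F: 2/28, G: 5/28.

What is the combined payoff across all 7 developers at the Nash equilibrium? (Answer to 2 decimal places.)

For player j, contributing a unit is worthwhile iff 6.2 × (j's share) ≥ 1, i.e. iff j's share is at least 0.1613.
B, D and G clear that bar, contributing 13 each; the remaining 4 contribute 0. Total contributed: 39.
The shared codebase effort pays out 6.2 × 39 = 241.80 in total (split across the unequal shares, but the aggregate is all that matters for the group sum).
The 4 free-riders keep 13 each, adding 52. Group total = 52 + 241.80 = 293.80.

293.80 hours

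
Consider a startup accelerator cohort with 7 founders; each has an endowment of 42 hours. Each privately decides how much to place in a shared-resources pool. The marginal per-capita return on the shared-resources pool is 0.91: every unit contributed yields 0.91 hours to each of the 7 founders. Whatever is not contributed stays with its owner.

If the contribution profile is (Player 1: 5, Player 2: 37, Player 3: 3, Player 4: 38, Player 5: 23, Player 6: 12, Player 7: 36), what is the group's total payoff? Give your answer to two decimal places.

1120.98 hours

Total contributed: 5 + 37 + 3 + 38 + 23 + 12 + 36 = 154; total kept: 7 × 42 − 154 = 140.
The shared-resources pool pays out 0.91 × 7 × 154 = 980.98 in aggregate.
Group total = 140 + 980.98 = 1120.98.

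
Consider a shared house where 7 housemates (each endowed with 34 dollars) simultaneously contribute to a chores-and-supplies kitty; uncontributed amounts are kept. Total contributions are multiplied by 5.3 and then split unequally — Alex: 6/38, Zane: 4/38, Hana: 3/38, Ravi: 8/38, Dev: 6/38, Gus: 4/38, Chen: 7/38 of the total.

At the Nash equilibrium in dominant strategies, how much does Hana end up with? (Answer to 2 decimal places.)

Each unit j contributes comes back to j as 5.3 × (j's share), so j prefers to contribute only if that share exceeds 1/5.3 = 0.1887; otherwise keeping the unit dominates.
Ravi alone (share 8/38) is above the threshold, contributing 34; the remaining 6 contribute 0. Total contributed: 34.
Hana keeps 34 and receives 5.3 × 34 × 3/38 = 14.23 from the chores-and-supplies kitty, for a payoff of 48.23.

48.23 dollars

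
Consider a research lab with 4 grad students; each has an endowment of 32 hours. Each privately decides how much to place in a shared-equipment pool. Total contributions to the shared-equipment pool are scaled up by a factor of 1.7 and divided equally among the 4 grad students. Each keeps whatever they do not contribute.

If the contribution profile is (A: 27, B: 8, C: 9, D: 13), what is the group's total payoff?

Total contributed: 27 + 8 + 9 + 13 = 57; total kept: 4 × 32 − 57 = 71.
The shared-equipment pool pays out 1.7 × 57 = 96.90 in aggregate.
Group total = 71 + 96.90 = 167.90.

167.90 hours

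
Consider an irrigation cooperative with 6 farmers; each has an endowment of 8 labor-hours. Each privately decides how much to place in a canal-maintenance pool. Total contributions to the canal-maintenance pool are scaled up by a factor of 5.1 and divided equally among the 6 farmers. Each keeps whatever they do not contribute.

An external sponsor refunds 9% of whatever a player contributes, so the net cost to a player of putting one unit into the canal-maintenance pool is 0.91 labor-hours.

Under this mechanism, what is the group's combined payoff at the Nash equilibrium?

With the mechanism, a contributed unit returns (5.1/6) / 0.91 = 0.9341 per unit of net cost — still below 1 — so contributing 0 remains dominant for every player.
At the Nash equilibrium no one contributes; group total payoff = 6 × 8 = 48.

48.00 labor-hours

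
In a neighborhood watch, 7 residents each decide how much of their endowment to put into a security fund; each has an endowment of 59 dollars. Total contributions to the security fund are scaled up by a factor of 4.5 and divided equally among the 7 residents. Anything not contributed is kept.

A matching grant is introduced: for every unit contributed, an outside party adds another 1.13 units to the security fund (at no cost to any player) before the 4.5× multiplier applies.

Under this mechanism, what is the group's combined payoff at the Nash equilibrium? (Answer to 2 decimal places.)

Under the mechanism each unit contributed yields 4.5 × 2.13 / 7 = 1.3693 back to its contributor per unit of net cost, which exceeds 1, making full contribution the dominant choice for everyone.
So the Nash equilibrium is full contribution by all 7; the group earns 4.5 × 2.13 × 413 = 3958.61.

3958.61 dollars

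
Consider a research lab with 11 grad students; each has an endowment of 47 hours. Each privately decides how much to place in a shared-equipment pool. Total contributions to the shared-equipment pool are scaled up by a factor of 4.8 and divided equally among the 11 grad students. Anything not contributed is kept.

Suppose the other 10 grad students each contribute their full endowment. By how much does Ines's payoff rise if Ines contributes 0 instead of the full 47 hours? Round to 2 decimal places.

26.49 hours

Switching from a contribution of 47 to 0 lets Ines keep an extra 47 hours, but lowers the shared-equipment pool by 47, which costs Ines their own share of that drop: 4.8/11 × 47 = 20.51.
Net gain = 47 − 20.51 = 26.49. The private return per contributed unit (0.4364) is below 1, so free-riding is indeed the best response regardless of what the others do.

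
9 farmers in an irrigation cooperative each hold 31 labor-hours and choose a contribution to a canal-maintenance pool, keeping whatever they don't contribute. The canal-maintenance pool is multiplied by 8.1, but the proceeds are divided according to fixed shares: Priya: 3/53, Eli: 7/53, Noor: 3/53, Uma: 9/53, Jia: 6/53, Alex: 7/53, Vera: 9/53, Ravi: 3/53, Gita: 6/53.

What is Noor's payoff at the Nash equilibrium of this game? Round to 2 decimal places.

87.85 labor-hours

For player j, contributing a unit is worthwhile iff 8.1 × (j's share) ≥ 1, i.e. iff j's share is at least 0.1235.
Eli, Uma, Alex and Vera clear that bar, contributing 31 each; the remaining 5 contribute 0. Total contributed: 124.
Noor keeps 31 and receives 8.1 × 124 × 3/53 = 56.85 from the canal-maintenance pool, for a payoff of 87.85.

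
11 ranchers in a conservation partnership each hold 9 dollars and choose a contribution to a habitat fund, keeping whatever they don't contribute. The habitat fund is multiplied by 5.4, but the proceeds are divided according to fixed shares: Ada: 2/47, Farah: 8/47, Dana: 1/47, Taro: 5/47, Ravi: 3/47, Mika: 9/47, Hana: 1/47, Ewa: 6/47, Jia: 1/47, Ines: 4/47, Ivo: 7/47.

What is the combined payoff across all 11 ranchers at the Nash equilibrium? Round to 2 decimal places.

138.60 dollars

A player with share s gets back 5.4·s per unit contributed, so full contribution is dominant for anyone with s > 1/5.4 = 0.1852 and zero contribution is dominant for anyone below.
Mika alone (share 9/47) is above the threshold, contributing 9; the remaining 10 contribute 0. Total contributed: 9.
The habitat fund pays out 5.4 × 9 = 48.60 in total (split across the unequal shares, but the aggregate is all that matters for the group sum).
The 10 free-riders keep 9 each, adding 90. Group total = 90 + 48.60 = 138.60.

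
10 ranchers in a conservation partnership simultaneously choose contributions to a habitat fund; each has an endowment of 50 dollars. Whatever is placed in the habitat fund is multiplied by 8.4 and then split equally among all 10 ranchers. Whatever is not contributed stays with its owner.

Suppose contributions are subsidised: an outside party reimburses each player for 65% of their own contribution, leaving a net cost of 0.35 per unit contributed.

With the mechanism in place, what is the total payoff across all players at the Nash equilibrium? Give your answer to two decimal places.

4525.00 dollars

The effective private return per unit is now (8.4/10) / 0.35 = 2.4000 > 1, so every player's dominant strategy flips to full contribution.
At the Nash equilibrium everyone contributes 50. Group total payoff = 10 × (50 × 0.65 + 8.4 × 50) = 4525.00.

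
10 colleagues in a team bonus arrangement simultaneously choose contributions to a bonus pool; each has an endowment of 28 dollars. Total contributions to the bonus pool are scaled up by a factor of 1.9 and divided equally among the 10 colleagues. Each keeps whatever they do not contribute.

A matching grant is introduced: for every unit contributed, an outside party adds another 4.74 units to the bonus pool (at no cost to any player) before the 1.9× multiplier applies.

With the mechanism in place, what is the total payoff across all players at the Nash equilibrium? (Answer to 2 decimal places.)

The effective private return per unit is now 1.9 × 5.74 / 10 = 1.0906 > 1, so every player's dominant strategy flips to full contribution.
At the Nash equilibrium everyone contributes 28. Group total payoff = 1.9 × 5.74 × 280 = 3053.68.

3053.68 dollars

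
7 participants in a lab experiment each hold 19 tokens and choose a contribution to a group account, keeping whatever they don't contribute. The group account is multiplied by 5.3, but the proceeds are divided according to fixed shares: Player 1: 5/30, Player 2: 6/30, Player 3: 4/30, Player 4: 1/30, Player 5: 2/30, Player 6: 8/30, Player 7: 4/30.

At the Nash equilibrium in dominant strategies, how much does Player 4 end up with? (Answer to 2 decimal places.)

For player j, contributing a unit is worthwhile iff 5.3 × (j's share) ≥ 1, i.e. iff j's share is at least 0.1887.
The shares above 0.1887 belong to Player 2 and Player 6, contributing 19 each; the remaining 5 contribute 0. Total contributed: 38.
Player 4 keeps 19 and receives 5.3 × 38 × 1/30 = 6.71 from the group account, for a payoff of 25.71.

25.71 tokens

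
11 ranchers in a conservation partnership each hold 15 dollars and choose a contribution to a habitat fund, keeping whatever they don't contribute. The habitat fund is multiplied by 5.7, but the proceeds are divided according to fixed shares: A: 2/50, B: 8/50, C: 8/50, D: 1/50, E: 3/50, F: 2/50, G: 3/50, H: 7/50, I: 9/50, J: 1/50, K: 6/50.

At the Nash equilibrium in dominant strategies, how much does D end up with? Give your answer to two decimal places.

A player with share s gets back 5.7·s per unit contributed, so full contribution is dominant for anyone with s > 1/5.7 = 0.1754 and zero contribution is dominant for anyone below.
I alone (share 9/50) is above the threshold, contributing 15; the remaining 10 contribute 0. Total contributed: 15.
D keeps 15 and receives 5.7 × 15 × 1/50 = 1.71 from the habitat fund, for a payoff of 16.71.

16.71 dollars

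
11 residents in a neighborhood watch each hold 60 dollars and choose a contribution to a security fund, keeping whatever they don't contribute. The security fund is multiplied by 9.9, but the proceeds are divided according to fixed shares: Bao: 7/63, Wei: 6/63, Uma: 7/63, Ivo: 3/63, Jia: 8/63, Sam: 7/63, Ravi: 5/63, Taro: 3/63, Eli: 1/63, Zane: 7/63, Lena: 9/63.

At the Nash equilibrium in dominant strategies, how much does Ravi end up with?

342.86 dollars

For player j, contributing a unit is worthwhile iff 9.9 × (j's share) ≥ 1, i.e. iff j's share is at least 0.1010.
Bao, Uma, Jia, Sam, Zane and Lena are above the threshold, contributing 60 each; the remaining 5 contribute 0. Total contributed: 360.
Ravi keeps 60 and receives 9.9 × 360 × 5/63 = 282.86 from the security fund, for a payoff of 342.86.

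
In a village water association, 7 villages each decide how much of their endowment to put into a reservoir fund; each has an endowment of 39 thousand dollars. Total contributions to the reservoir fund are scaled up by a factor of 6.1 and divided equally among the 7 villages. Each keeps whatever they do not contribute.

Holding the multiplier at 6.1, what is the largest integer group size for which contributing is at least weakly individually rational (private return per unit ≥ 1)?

Private return per unit is 6.1/(group size), which is ≥ 1 whenever the group size is ≤ 6.1.
The largest such integer is 6.

6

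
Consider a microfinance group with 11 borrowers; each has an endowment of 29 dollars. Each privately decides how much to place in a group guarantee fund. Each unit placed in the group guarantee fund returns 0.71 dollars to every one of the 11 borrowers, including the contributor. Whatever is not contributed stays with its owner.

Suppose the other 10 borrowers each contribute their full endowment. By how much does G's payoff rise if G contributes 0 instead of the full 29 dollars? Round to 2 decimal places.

Switching from a contribution of 29 to 0 lets G keep an extra 29 dollars, but lowers the group guarantee fund by 29, which costs G their own share of that drop: 0.71 × 29 = 20.59.
Net gain = 29 − 20.59 = 8.41. The private return per contributed unit (0.71) is below 1, so free-riding is indeed the best response regardless of what the others do.

8.41 dollars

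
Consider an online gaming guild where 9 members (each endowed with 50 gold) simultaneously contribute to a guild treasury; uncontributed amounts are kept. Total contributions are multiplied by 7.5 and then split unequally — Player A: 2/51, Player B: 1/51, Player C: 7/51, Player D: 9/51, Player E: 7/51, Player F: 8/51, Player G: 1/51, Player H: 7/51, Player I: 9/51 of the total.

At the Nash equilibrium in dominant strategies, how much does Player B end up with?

Player j's private return per contributed unit is 7.5 × (j's share). Contributing is weakly dominant for j when that share is at least 1/7.5 = 0.1333, and contributing 0 is dominant otherwise.
Player C, Player D, Player E, Player F, Player H and Player I are above the threshold, contributing 50 each; the remaining 3 contribute 0. Total contributed: 300.
Player B keeps 50 and receives 7.5 × 300 × 1/51 = 44.12 from the guild treasury, for a payoff of 94.12.

94.12 gold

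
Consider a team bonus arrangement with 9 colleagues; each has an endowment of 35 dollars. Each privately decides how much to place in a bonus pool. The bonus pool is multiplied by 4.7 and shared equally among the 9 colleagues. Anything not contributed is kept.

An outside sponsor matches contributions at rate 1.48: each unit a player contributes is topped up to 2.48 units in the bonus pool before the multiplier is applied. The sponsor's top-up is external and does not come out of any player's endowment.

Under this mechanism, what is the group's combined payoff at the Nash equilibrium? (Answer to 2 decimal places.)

3671.64 dollars

The effective private return per unit is now 4.7 × 2.48 / 9 = 1.2951 > 1, so every player's dominant strategy flips to full contribution.
At the Nash equilibrium everyone contributes 35. Group total payoff = 4.7 × 2.48 × 315 = 3671.64.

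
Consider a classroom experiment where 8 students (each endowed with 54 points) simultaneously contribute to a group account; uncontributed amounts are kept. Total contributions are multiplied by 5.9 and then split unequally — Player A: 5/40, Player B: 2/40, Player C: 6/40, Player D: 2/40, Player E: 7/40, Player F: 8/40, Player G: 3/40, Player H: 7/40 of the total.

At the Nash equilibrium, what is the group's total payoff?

For player j, contributing a unit is worthwhile iff 5.9 × (j's share) ≥ 1, i.e. iff j's share is at least 0.1695.
The shares above 0.1695 belong to Player E, Player F and Player H, contributing 54 each; the remaining 5 contribute 0. Total contributed: 162.
The group account pays out 5.9 × 162 = 955.80 in total (split across the unequal shares, but the aggregate is all that matters for the group sum).
The 5 free-riders keep 54 each, adding 270. Group total = 270 + 955.80 = 1225.80.

1225.80 points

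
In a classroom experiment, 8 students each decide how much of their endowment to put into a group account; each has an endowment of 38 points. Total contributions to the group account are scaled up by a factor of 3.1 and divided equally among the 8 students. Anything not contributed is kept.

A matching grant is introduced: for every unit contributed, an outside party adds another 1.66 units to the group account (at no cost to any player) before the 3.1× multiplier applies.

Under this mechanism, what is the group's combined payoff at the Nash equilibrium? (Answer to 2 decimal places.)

2506.78 points

Under the mechanism each unit contributed yields 3.1 × 2.66 / 8 = 1.0308 back to its contributor per unit of net cost, which exceeds 1, making full contribution the dominant choice for everyone.
At the Nash equilibrium everyone contributes 38. Group total payoff = 3.1 × 2.66 × 304 = 2506.78.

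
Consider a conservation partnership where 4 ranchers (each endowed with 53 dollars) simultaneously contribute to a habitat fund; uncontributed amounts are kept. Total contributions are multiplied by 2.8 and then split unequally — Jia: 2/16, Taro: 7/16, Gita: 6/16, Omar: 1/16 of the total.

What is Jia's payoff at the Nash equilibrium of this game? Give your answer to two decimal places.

90.10 dollars

Player j's private return per contributed unit is 2.8 × (j's share). Contributing is weakly dominant for j when that share is at least 1/2.8 = 0.3571, and contributing 0 is dominant otherwise.
Taro and Gita are above the threshold, contributing 53 each; the remaining 2 contribute 0. Total contributed: 106.
Jia keeps 53 and receives 2.8 × 106 × 2/16 = 37.10 from the habitat fund, for a payoff of 90.10.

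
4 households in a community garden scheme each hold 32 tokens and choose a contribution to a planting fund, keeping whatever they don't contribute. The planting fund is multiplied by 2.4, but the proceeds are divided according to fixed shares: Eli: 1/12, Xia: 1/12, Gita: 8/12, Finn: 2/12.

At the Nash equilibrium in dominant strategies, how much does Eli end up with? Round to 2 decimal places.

38.40 tokens

For player j, contributing a unit is worthwhile iff 2.4 × (j's share) ≥ 1, i.e. iff j's share is at least 0.4167.
Gita alone (share 8/12) is above the threshold, contributing 32; the remaining 3 contribute 0. Total contributed: 32.
Eli keeps 32 and receives 2.4 × 32 × 1/12 = 6.40 from the planting fund, for a payoff of 38.40.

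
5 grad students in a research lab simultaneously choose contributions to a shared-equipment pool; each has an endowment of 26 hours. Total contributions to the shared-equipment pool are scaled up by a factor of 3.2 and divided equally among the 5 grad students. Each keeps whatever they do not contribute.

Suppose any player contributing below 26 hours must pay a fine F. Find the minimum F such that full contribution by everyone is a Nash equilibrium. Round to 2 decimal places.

9.36 hours

Given the others contribute fully, the best deviation is to contribute 0 (any partial contribution still incurs the fine and gives up units whose private return 0.6400 is below 1).
Deviating from 26 to 0 saves 26 hours but forfeits the deviator's share of the drop in the shared-equipment pool: 3.2/5 × 26 = 16.64.
So the deviation gain is 26 − 16.64 = 9.36, and the fine must be at least 9.36 hours to wipe it out.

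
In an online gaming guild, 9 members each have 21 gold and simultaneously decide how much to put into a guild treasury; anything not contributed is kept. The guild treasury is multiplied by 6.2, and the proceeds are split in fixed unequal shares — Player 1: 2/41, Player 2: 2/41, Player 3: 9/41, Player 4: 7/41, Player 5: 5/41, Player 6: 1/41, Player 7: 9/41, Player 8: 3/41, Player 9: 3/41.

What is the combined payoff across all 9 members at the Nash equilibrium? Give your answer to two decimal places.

Player j's private return per contributed unit is 6.2 × (j's share). Contributing is weakly dominant for j when that share is at least 1/6.2 = 0.1613, and contributing 0 is dominant otherwise.
The shares above 0.1613 belong to Player 3, Player 4 and Player 7, contributing 21 each; the remaining 6 contribute 0. Total contributed: 63.
The guild treasury pays out 6.2 × 63 = 390.60 in total (split across the unequal shares, but the aggregate is all that matters for the group sum).
The 6 free-riders keep 21 each, adding 126. Group total = 126 + 390.60 = 516.60.

516.60 gold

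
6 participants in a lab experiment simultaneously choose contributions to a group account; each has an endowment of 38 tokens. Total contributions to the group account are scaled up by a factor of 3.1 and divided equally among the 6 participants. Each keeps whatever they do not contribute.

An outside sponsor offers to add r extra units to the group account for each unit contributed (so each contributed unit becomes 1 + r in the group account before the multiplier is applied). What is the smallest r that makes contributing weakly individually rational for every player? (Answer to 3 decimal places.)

With matching at rate r, one contributed unit becomes (1 + r) in the group account and returns 3.1 × (1 + r) / 6 to the contributor.
Setting this equal to 1: 1 + r = 6/3.1 = 1.9355.
So the minimum matching rate is r = 1.9355 − 1 = 0.935.

0.935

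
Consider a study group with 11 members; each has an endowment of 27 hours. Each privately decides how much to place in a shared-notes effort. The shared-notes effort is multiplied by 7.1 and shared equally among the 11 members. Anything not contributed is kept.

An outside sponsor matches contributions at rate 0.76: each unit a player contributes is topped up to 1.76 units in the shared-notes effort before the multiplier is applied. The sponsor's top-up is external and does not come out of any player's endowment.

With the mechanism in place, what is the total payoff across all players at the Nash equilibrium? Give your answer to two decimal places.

3711.31 hours

With the mechanism, a contributed unit returns 7.1 × 1.76 / 11 = 1.1360 per unit of net cost to the contributor — now above 1 — so contributing fully is weakly dominant for every player.
So the Nash equilibrium is full contribution by all 11; the group earns 7.1 × 1.76 × 297 = 3711.31.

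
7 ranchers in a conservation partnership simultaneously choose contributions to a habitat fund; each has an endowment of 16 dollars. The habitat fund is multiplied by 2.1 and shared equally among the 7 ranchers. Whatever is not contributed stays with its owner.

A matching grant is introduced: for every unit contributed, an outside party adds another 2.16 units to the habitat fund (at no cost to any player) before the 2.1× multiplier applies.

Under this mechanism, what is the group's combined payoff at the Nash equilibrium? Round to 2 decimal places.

112.00 dollars

The effective private return is 2.1 × 3.16 / 7 = 0.9480, which is still under 1, so the mechanism doesn't change anyone's dominant strategy: zero contribution.
Everyone keeps their endowment and the group total is 7 × 16 = 112.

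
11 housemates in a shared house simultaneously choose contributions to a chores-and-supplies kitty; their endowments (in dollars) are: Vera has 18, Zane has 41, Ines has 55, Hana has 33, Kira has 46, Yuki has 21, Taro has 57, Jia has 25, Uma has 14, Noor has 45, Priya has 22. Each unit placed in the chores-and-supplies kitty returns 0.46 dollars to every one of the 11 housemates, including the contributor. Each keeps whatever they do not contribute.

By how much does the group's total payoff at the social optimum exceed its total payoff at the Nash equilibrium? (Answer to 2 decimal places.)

1530.62 dollars

The private return per contributed unit is 0.46 < 1 for everyone, so the Nash equilibrium is zero contribution and the group total is Σ E_j = 18 + 41 + 55 + 33 + 46 + 21 + 57 + 25 + 14 + 45 + 22 = 377.
Each contributed unit returns 5.060 to the group, so the social optimum is full contribution by everyone: group total = 5.060 × 377 = 1907.62.
Efficiency loss = (5.060 − 1) × 377 = 1530.62.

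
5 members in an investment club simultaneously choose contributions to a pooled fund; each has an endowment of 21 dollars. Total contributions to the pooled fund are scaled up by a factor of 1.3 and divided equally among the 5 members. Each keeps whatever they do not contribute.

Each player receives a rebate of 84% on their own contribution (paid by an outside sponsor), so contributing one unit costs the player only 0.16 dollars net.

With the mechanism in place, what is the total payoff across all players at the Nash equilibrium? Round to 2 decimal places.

Under the mechanism each unit contributed yields (1.3/5) / 0.16 = 1.6250 back to its contributor per unit of net cost, which exceeds 1, making full contribution the dominant choice for everyone.
So the Nash equilibrium is full contribution by all 5; the group earns 5 × (21 × 0.84 + 1.3 × 21) = 224.70.

224.70 dollars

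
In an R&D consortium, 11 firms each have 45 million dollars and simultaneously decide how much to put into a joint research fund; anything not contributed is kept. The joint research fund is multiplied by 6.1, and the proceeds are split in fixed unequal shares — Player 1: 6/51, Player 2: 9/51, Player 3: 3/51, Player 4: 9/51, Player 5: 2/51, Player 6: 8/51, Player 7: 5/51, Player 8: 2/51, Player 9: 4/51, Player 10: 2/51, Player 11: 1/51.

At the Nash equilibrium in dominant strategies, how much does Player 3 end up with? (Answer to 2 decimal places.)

77.29 million dollars

Player j's private return per contributed unit is 6.1 × (j's share). Contributing is weakly dominant for j when that share is at least 1/6.1 = 0.1639, and contributing 0 is dominant otherwise.
Player 2 and Player 4 clear that bar, contributing 45 each; the remaining 9 contribute 0. Total contributed: 90.
Player 3 keeps 45 and receives 6.1 × 90 × 3/51 = 32.29 from the joint research fund, for a payoff of 77.29.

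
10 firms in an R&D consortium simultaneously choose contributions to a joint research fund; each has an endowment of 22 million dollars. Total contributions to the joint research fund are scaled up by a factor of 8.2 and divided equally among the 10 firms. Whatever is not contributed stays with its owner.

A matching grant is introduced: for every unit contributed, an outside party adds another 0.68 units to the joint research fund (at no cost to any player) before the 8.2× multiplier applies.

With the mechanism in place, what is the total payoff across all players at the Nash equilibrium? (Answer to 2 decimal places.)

3030.72 million dollars

With the mechanism, a contributed unit returns 8.2 × 1.68 / 10 = 1.3776 per unit of net cost to the contributor — now above 1 — so contributing fully is weakly dominant for every player.
So the Nash equilibrium is full contribution by all 10; the group earns 8.2 × 1.68 × 220 = 3030.72.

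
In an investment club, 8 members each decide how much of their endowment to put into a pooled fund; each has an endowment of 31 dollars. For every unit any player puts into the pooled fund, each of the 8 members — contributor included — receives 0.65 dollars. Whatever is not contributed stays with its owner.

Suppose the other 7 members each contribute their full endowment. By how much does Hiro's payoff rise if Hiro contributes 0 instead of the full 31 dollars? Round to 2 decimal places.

Switching from a contribution of 31 to 0 lets Hiro keep an extra 31 dollars, but lowers the pooled fund by 31, which costs Hiro their own share of that drop: 0.65 × 31 = 20.15.
Net gain = 31 − 20.15 = 10.85. The private return per contributed unit (0.65) is below 1, so free-riding is indeed the best response regardless of what the others do.

10.85 dollars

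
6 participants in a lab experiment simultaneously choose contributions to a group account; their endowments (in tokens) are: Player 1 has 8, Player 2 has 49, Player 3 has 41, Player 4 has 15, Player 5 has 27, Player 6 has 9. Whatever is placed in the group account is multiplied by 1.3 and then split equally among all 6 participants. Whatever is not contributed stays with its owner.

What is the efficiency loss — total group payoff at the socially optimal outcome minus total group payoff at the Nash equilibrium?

The private return per contributed unit is 1.3/6 = 0.2167 < 1 for every player regardless of endowment, so the Nash equilibrium is zero contribution and the group total is Σ E_j = 8 + 49 + 41 + 15 + 27 + 9 = 149.
Each contributed unit returns 1.300 to the group, so the social optimum is full contribution by everyone: group total = 1.300 × 149 = 193.70.
Efficiency loss = (1.300 − 1) × 149 = 44.70.

44.70 tokens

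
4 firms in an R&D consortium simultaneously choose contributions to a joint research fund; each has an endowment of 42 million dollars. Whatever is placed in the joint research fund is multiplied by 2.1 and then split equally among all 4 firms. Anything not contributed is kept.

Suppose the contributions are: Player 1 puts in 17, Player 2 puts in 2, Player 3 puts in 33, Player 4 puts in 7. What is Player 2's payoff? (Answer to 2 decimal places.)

70.98 million dollars

Total contributed: 17 + 2 + 33 + 7 = 59.
Each receives 2.1 × 59 / 4 = 30.98 from the joint research fund.
Player 2 keeps 42 − 2 = 40, so Player 2's payoff is 40 + 30.98 = 70.98.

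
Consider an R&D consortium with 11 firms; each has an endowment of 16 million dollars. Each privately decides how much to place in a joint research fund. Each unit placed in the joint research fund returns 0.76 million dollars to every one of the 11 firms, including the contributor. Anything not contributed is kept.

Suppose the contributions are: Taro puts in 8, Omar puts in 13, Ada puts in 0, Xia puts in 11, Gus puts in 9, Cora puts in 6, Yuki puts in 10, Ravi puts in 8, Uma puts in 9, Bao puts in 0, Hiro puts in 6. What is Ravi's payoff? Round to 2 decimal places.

Total contributed: 8 + 13 + 0 + 11 + 9 + 6 + 10 + 8 + 9 + 0 + 6 = 80.
Each receives 0.76 × 80 = 60.80 from the joint research fund.
Ravi keeps 16 − 8 = 8, so Ravi's payoff is 8 + 60.80 = 68.80.

68.80 million dollars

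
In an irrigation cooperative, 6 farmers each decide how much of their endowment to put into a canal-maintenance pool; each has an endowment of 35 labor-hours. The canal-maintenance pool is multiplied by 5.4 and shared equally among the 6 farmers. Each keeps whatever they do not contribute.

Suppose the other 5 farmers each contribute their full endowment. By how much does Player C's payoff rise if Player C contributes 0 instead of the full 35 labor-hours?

Switching from a contribution of 35 to 0 lets Player C keep an extra 35 labor-hours, but lowers the canal-maintenance pool by 35, which costs Player C their own share of that drop: 5.4/6 × 35 = 31.50.
Net gain = 35 − 31.50 = 3.50. The private return per contributed unit (0.9000) is below 1, so free-riding is indeed the best response regardless of what the others do.

3.50 labor-hours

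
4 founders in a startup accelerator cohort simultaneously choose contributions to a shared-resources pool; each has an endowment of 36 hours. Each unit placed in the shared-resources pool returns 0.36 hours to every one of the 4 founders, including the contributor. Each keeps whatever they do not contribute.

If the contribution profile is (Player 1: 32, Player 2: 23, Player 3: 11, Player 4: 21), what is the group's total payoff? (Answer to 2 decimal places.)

Total contributed: 32 + 23 + 11 + 21 = 87; total kept: 4 × 36 − 87 = 57.
The shared-resources pool pays out 0.36 × 4 × 87 = 125.28 in aggregate.
Group total = 57 + 125.28 = 182.28.

182.28 hours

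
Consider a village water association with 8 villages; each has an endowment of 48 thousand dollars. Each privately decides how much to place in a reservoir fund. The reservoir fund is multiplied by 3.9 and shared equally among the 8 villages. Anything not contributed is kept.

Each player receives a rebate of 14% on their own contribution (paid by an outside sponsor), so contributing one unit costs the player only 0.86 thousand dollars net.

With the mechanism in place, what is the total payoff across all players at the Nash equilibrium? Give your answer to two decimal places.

384.00 thousand dollars

The effective private return is (3.9/8) / 0.86 = 0.5669, which is still under 1, so the mechanism doesn't change anyone's dominant strategy: zero contribution.
Everyone keeps their endowment and the group total is 8 × 48 = 384.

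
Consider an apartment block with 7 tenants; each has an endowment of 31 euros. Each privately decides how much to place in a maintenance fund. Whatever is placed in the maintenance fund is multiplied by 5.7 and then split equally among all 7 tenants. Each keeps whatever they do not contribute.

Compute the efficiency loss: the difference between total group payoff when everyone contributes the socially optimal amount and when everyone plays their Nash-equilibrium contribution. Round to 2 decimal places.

Each contributed unit returns 5.7/7 = 0.8143 to its contributor — below 1 — so contributing 0 is dominant for every player. At the Nash equilibrium everyone keeps their 31, and the group total is 7 × 31 = 217.
Each contributed unit returns 5.700 to the group as a whole (0.8143 to each of 7 players), which exceeds 1, so the social optimum is full contribution: group total = 5.700 × 217 = 1236.90.
Efficiency loss = 1236.90 − 217 = 1019.90.

1019.90 euros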